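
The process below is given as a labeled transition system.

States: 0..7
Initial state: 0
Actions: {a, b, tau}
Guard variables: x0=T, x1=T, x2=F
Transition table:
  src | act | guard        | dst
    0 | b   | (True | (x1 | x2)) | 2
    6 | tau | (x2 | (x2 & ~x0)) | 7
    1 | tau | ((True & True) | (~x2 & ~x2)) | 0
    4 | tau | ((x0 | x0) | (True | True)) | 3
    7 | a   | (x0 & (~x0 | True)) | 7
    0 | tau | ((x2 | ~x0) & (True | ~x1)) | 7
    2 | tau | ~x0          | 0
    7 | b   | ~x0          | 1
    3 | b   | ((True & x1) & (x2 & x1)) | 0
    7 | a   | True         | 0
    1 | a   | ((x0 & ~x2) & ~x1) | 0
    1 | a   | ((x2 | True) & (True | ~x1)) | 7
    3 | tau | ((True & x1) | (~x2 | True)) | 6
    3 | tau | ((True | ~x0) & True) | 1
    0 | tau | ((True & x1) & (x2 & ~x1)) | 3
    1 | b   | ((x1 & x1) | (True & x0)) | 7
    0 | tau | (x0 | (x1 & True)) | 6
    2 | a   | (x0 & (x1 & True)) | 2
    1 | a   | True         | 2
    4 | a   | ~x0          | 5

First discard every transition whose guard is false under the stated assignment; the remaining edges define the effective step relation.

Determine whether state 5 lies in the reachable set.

Answer: UNREACHABLE

Working:
After dropping false guards: 12 live edges.
depth 0: {0}
depth 1: {2,6}  now seen {0,2,6}
R = {0,2,6}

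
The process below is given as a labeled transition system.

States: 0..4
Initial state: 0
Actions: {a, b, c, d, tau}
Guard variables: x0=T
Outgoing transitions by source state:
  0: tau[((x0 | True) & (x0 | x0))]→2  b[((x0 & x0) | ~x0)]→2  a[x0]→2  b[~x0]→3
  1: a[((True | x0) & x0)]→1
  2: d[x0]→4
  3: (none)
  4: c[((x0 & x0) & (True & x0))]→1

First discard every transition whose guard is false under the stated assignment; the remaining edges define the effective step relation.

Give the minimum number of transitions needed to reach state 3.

Answer: UNREACHABLE

Working:
Layered search for 3:
  Layer 0: {0}
  Layer 1: {2}
  Layer 2: {4}
  Layer 3: {1}
3 never appears.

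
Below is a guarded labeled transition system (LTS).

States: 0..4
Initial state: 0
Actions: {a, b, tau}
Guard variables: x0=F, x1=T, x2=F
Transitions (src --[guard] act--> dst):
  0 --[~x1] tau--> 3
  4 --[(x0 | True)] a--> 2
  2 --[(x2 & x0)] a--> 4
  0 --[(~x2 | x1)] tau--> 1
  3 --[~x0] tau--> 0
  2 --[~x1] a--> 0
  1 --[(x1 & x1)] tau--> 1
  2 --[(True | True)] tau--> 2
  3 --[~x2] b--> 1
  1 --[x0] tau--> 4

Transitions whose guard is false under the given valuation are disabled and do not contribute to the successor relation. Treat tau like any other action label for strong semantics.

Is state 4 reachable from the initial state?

After dropping false guards: 6 live edges.
Layer 0: {0}
Layer 1: {1}  cumulative {0,1}
Reach set: {0,1}

Answer: UNREACHABLE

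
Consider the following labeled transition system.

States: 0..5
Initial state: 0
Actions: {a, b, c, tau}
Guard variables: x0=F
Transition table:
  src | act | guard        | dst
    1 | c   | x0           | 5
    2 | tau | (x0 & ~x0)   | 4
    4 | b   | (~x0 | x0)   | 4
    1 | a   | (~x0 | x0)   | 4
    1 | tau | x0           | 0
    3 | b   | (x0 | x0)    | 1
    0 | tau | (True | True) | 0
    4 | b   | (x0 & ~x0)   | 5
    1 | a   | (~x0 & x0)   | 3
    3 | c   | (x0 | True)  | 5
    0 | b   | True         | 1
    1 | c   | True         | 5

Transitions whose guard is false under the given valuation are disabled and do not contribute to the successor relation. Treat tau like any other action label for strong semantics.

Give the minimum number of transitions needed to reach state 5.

Answer: 2

Trace:
Breadth-first toward 5:
  L0 = {0}
  L1 = {1}
  L2 = {4,5}
depth(5)=2, e.g. b·c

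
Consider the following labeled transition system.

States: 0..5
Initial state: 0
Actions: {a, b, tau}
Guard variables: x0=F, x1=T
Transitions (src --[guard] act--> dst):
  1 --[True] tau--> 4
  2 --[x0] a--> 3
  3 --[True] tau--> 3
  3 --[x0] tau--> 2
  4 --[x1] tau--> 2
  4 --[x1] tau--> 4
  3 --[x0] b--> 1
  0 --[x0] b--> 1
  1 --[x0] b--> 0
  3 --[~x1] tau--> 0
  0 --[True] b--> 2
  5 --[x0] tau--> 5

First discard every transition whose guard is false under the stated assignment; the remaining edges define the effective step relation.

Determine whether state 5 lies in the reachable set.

5 transition(s) survive guard evaluation.
depth 0: {0}
depth 1: {2}  now seen {0,2}
Reach set: {0,2}

Answer: UNREACHABLE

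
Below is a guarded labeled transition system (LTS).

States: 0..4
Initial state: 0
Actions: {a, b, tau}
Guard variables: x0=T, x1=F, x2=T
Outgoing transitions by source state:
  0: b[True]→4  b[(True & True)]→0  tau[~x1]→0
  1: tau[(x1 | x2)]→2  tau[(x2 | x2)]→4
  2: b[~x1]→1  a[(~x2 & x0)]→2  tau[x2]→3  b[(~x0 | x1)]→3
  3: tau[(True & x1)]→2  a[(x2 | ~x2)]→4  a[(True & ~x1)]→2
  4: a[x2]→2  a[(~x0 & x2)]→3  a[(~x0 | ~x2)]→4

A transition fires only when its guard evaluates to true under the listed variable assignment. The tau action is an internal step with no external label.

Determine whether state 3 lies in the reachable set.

10 transition(s) survive guard evaluation.
depth 0: {0}
depth 1: {4}  total {0,4}
depth 2: {2}  total {0,2,4}
depth 3: {1,3}  total {0,1,2,3,4}
Reachable = {0,1,2,3,4}
witness 3: b·a·tau

Answer: REACHABLE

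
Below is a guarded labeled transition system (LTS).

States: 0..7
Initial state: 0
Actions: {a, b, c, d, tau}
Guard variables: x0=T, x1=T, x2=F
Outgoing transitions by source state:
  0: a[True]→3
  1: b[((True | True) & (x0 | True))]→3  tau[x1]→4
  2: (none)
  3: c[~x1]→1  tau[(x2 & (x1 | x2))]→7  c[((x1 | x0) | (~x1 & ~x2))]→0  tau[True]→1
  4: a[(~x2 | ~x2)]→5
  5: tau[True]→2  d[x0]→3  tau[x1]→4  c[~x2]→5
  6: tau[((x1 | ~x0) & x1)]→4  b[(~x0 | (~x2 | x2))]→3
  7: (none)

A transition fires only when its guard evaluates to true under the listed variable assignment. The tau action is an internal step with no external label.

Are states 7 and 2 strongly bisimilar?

Compute ~ classes (split until stable):
  π0 = {{0,1,2,3,4,5,6,7}}
  π1 = {{0,4},{1,6},{2,7},{3},{5}}
  π2 = {{0},{1,6},{2,7},{3},{4},{5}}
Fixed point at round 3; 6 class(es).
[7]={2,7}  [2]={2,7}

Answer: BISIMILAR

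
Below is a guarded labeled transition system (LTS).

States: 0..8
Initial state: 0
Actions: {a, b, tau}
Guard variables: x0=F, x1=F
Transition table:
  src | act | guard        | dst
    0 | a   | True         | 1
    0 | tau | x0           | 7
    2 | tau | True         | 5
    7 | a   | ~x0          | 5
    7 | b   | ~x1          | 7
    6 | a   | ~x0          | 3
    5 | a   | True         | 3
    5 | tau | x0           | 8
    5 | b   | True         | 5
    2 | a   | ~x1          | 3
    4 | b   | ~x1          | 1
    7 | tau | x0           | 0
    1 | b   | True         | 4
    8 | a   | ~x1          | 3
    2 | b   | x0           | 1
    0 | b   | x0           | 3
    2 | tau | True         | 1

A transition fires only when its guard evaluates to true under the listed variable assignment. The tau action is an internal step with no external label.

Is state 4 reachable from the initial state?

Answer: REACHABLE

Analysis:
12 transition(s) survive guard evaluation.
L0 = {0}
L1 = {1}  cumulative {0,1}
L2 = {4}  cumulative {0,1,4}
Reach set: {0,1,4}
Path to 4: a·b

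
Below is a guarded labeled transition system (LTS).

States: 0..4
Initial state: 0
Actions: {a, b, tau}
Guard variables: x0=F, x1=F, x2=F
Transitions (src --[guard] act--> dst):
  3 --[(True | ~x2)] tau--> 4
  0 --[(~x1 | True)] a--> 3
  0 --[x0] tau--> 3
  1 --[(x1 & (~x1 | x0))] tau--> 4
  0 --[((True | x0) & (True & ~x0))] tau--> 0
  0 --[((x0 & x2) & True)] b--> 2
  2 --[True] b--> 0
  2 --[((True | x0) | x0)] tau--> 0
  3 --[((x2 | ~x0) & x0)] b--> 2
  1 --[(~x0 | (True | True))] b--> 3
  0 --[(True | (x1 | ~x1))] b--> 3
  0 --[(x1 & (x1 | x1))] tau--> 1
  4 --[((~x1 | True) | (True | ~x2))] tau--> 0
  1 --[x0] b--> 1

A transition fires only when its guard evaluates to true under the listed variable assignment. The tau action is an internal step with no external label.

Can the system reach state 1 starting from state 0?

Guard filter leaves 8 enabled edge(s).
Layer 0: {0}
Layer 1: {3}  now seen {0,3}
Layer 2: {4}  now seen {0,3,4}
Reachable = {0,3,4}

Answer: UNREACHABLE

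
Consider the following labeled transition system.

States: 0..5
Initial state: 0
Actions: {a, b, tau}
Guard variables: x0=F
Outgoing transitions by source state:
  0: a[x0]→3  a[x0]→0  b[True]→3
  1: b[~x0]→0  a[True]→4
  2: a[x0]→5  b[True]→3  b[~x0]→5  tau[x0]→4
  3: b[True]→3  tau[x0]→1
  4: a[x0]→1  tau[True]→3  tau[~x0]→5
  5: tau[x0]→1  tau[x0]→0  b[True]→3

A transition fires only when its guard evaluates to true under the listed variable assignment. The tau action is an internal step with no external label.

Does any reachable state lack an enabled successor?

Reachable = {0,3}
  0: b→3  [deg 1]
  3: b→3  [deg 1]

Answer: DEADLOCK-FREE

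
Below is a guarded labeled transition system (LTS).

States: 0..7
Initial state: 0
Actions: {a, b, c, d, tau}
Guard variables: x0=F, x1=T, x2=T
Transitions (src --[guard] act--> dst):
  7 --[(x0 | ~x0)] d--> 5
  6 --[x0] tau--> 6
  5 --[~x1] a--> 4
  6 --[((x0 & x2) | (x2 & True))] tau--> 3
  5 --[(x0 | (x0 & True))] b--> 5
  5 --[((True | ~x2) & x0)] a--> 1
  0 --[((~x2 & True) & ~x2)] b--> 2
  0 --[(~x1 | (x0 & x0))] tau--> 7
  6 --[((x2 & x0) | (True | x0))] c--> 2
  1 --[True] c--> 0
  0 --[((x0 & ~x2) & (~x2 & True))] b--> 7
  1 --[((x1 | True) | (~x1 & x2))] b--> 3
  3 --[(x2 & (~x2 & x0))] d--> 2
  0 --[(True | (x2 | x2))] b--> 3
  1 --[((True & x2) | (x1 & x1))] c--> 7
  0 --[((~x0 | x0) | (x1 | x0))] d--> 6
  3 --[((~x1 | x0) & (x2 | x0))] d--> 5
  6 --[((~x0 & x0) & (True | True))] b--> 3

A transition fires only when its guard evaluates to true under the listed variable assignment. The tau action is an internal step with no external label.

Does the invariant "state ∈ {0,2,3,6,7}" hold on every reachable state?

Inv-set: {0,2,3,6,7}
Reachable = {0,2,3,6}
  0: ok
  2: ok
  3: ok
  6: ok

Answer: INVARIANT HOLDS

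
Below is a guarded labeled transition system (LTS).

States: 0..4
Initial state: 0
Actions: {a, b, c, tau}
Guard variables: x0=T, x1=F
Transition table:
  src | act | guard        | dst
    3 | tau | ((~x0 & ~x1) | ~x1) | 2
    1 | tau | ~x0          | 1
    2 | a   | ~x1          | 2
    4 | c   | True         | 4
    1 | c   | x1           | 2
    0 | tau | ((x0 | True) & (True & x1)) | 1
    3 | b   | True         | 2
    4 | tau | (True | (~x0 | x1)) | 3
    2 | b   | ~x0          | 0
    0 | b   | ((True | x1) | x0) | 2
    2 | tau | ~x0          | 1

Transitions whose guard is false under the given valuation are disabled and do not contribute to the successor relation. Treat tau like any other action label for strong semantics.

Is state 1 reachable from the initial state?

Answer: UNREACHABLE

Analysis:
Guard filter leaves 6 enabled edge(s).
depth 0: {0}
depth 1: {2}  total {0,2}
Reach set: {0,2}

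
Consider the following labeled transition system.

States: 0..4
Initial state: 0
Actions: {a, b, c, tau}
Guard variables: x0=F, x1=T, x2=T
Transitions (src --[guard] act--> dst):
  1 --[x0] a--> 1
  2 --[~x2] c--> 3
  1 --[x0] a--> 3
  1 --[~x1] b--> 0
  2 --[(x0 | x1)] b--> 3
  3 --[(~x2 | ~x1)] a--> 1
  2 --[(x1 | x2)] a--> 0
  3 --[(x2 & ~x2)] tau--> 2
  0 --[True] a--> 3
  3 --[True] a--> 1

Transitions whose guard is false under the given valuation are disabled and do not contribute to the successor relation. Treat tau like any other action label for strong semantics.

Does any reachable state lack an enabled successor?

Reach set: {0,1,3}
  0: a→3  [deg 1]
  1: ∅  [STUCK]
  3: a→1  [deg 1]
trace reaching 1: a·a

Answer: DEADLOCK at state 1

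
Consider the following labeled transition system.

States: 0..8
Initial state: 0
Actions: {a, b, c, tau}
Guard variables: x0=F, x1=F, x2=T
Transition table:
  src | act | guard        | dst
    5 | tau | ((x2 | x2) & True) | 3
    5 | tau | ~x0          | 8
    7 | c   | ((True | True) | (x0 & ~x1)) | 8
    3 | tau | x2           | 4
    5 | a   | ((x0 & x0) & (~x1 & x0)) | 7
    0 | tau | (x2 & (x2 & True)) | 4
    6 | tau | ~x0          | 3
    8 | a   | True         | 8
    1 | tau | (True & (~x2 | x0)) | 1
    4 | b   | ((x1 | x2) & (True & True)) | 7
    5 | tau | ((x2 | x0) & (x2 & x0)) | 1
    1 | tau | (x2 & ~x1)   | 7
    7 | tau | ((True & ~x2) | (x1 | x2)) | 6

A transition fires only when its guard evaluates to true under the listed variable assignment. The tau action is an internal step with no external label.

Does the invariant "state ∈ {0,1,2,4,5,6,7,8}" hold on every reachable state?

Allowed set {0,1,2,4,5,6,7,8}
Reachable = {0,3,4,6,7,8}
  0: ok
  3: outside
  4: ok
  6: ok
  7: ok
  8: ok
counterexample path to 3: tau·b·tau·tau

Answer: INVARIANT VIOLATED at state 3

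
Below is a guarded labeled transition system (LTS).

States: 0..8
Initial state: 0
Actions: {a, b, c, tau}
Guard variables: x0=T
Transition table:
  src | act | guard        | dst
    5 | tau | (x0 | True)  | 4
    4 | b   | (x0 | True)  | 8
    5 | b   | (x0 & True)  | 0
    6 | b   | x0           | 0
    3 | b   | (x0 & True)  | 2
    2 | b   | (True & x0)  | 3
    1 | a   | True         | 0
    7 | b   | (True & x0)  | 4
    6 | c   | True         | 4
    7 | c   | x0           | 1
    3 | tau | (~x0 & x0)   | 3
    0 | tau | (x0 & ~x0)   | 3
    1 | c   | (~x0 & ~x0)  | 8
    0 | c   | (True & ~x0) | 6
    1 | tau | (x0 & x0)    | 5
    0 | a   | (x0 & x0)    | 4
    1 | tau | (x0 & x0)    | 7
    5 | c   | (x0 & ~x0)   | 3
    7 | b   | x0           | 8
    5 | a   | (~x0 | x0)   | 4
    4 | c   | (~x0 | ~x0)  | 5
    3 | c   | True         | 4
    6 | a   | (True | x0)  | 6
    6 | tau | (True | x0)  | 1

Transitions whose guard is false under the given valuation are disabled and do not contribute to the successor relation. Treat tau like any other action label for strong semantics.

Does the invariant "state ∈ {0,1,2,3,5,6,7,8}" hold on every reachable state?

Answer: INVARIANT VIOLATED at state 4

Trace:
Inv-set: {0,1,2,3,5,6,7,8}
Reachable = {0,4,8}
  0: ✓
  4: outside
  8: ✓
witness against invariant: a → 4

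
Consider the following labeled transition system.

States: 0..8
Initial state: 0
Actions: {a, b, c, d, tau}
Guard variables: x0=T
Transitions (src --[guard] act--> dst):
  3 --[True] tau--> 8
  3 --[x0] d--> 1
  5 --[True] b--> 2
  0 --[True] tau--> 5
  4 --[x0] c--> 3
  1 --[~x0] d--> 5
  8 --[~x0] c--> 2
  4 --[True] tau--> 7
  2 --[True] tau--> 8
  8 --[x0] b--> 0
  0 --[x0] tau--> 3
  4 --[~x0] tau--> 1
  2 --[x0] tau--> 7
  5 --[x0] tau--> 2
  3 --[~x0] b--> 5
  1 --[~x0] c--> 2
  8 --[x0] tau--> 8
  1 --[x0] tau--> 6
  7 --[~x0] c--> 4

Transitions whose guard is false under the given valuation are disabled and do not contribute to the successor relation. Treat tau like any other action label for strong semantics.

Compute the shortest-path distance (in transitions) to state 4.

Breadth-first toward 4:
  L0 = {0}
  L1 = {3,5}
  L2 = {1,2,8}
  L3 = {6,7}
4 never appears.

Answer: UNREACHABLE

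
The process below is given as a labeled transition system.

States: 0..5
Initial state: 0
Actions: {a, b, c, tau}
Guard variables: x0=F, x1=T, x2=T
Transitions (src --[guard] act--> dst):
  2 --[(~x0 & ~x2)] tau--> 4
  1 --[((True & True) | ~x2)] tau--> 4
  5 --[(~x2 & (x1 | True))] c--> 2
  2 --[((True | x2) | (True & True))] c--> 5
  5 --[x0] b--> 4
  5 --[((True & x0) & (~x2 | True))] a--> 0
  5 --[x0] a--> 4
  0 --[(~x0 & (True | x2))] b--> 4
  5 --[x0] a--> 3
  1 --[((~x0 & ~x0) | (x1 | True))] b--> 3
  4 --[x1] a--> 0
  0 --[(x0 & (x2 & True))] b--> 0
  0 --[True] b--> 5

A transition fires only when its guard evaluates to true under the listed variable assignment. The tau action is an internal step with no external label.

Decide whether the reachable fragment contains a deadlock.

Reach set: {0,4,5}
  0: b→4  b→5  [deg 2]
  4: a→0  [deg 1]
  5: ∅  [no exit]
Path to 5: b

Answer: DEADLOCK at state 5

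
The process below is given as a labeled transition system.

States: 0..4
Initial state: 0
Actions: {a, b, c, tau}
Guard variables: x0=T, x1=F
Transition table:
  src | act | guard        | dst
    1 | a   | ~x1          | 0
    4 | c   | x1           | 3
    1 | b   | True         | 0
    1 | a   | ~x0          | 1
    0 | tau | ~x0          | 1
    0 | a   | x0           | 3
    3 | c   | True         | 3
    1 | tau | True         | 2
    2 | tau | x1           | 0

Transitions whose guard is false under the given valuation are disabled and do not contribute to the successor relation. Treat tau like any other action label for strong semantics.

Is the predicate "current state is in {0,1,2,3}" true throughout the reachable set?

Answer: INVARIANT HOLDS

Trace:
Allowed set {0,1,2,3}
R = {0,3}
  0: safe
  3: safe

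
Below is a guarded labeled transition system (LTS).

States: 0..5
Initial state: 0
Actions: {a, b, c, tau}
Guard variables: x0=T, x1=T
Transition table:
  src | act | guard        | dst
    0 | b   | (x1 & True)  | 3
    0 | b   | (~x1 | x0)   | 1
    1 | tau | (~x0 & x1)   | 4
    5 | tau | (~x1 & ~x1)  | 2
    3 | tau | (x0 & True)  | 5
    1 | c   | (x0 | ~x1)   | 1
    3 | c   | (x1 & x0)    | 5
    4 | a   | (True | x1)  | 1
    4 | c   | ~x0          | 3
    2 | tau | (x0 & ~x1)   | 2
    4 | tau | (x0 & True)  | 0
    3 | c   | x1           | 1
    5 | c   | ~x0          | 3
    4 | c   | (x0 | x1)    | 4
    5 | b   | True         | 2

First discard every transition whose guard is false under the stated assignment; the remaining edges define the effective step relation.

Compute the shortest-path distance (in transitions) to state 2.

Answer: 3

Trace:
Breadth-first toward 2:
  L0 = {0}
  L1 = {1,3}
  L2 = {5}
  L3 = {2}
depth(2)=3, e.g. b·c·b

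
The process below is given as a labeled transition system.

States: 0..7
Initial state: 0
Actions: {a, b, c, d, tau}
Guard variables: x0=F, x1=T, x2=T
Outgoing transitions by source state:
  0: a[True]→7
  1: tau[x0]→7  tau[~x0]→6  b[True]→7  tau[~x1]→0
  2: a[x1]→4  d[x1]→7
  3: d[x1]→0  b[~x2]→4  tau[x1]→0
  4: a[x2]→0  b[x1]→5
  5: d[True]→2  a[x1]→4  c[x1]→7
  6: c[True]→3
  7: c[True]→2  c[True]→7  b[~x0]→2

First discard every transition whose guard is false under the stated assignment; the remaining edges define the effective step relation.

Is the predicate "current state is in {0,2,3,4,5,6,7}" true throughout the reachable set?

Answer: INVARIANT HOLDS

Working:
Allowed set {0,2,3,4,5,6,7}
Reachable = {0,2,4,5,7}
  0: ✓
  2: ✓
  4: ✓
  5: ✓
  7: ✓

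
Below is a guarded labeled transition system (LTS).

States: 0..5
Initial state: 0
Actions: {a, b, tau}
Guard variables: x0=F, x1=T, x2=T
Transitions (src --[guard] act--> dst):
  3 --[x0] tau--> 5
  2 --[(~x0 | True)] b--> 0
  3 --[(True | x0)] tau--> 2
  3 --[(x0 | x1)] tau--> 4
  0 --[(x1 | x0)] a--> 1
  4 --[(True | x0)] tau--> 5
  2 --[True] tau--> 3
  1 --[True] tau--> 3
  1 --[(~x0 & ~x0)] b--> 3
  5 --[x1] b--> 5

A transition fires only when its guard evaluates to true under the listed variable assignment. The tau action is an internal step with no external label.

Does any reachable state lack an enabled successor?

Answer: DEADLOCK-FREE

Trace:
Reach set: {0,1,2,3,4,5}
  0: a→1  [deg 1]
  1: b→3  tau→3  [deg 2]
  2: b→0  tau→3  [deg 2]
  3: tau→2  tau→4  [deg 2]
  4: tau→5  [deg 1]
  5: b→5  [deg 1]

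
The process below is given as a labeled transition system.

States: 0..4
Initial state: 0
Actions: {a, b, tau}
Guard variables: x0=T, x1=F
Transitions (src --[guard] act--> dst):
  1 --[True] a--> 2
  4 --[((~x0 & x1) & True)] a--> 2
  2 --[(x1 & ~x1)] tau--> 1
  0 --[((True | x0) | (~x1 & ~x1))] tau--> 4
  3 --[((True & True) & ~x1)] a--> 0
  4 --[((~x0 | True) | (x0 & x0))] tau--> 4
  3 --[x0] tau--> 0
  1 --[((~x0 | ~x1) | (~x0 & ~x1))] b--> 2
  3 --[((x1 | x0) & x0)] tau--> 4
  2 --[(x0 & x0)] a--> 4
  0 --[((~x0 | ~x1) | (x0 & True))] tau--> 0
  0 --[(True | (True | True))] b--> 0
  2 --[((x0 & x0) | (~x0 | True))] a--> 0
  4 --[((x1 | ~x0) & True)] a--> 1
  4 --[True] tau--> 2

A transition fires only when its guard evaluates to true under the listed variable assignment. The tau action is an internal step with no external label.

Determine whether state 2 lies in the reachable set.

Answer: REACHABLE

Working:
Guard filter leaves 12 enabled edge(s).
Layer 0: {0}
Layer 1: {4}  now seen {0,4}
Layer 2: {2}  now seen {0,2,4}
Reachable = {0,2,4}
witness 2: tau·tau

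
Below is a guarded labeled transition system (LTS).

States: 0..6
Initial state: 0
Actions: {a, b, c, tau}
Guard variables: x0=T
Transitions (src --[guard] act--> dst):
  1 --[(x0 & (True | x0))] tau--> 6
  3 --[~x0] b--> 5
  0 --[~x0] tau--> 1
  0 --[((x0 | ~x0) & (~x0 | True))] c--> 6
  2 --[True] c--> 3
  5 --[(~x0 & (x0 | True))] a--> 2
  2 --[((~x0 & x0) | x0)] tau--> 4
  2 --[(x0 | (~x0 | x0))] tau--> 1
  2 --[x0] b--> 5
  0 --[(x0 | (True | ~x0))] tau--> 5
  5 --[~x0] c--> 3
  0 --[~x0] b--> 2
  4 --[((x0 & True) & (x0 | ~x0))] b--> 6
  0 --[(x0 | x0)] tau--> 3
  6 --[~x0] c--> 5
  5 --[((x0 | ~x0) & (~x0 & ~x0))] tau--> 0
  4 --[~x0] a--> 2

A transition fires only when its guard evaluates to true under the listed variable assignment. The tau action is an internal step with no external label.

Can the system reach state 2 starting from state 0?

After dropping false guards: 9 live edges.
L0 = {0}
L1 = {3,5,6}  now seen {0,3,5,6}
Reach set: {0,3,5,6}

Answer: UNREACHABLE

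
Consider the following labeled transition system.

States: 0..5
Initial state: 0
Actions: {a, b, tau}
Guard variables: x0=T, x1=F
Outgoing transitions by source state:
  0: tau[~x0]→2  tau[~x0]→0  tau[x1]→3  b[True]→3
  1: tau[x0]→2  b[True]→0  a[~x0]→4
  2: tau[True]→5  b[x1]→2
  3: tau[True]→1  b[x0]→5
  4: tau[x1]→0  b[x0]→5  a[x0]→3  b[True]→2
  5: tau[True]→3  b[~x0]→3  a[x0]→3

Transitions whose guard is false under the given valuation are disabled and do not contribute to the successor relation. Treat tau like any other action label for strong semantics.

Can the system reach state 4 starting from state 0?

After dropping false guards: 11 live edges.
Layer 0: {0}
Layer 1: {3}  now seen {0,3}
Layer 2: {1,5}  now seen {0,1,3,5}
Layer 3: {2}  now seen {0,1,2,3,5}
R = {0,1,2,3,5}

Answer: UNREACHABLE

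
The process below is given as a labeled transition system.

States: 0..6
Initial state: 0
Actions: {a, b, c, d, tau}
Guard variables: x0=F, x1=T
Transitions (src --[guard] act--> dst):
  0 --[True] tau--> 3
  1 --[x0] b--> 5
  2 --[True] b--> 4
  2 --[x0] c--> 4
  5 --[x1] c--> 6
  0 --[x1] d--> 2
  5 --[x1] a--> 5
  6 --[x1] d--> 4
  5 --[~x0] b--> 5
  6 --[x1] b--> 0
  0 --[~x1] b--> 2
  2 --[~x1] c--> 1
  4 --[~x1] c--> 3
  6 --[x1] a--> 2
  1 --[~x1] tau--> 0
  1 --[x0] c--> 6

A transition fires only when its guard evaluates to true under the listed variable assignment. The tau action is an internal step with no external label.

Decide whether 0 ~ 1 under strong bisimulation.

Bisimulation quotient by refinement:
  P[0] = {{0,1,2,3,4,5,6}}
  P[1] = {{0},{1,3,4},{2},{5},{6}}
Fixed point at round 2; 5 class(es).
class of 0: {0}; class of 1: {1,3,4}

Answer: NOT BISIMILAR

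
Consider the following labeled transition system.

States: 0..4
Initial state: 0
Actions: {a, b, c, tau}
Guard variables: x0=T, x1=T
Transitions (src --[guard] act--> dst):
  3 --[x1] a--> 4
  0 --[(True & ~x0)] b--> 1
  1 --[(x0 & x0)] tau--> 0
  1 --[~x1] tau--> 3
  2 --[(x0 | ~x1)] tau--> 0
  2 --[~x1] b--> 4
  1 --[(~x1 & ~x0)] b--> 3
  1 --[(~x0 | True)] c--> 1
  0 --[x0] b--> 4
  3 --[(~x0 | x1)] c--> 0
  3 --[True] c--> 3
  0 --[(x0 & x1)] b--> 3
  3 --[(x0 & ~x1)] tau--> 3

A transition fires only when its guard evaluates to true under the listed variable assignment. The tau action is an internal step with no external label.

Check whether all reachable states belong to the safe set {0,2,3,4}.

Safe = {0,2,3,4}
Reach set: {0,3,4}
  0: ✓
  3: ✓
  4: ✓

Answer: INVARIANT HOLDS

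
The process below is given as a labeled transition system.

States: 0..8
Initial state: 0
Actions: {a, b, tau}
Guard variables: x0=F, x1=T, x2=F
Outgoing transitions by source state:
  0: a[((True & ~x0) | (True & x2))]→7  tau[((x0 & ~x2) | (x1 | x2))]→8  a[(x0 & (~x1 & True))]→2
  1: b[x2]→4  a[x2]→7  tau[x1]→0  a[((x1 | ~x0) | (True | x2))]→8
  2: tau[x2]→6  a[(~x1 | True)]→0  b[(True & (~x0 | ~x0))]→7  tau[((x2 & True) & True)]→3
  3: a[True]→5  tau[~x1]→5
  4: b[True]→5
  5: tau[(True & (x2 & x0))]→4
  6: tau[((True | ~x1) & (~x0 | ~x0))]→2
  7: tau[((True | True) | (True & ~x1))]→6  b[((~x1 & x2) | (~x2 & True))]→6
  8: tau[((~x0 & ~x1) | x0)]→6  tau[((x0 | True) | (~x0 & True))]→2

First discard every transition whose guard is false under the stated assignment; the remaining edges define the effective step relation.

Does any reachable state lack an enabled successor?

Answer: DEADLOCK-FREE

Analysis:
R = {0,2,6,7,8}
  0: a→7  tau→8  [2 out]
  2: a→0  b→7  [2 out]
  6: tau→2  [1 out]
  7: b→6  tau→6  [2 out]
  8: tau→2  [1 out]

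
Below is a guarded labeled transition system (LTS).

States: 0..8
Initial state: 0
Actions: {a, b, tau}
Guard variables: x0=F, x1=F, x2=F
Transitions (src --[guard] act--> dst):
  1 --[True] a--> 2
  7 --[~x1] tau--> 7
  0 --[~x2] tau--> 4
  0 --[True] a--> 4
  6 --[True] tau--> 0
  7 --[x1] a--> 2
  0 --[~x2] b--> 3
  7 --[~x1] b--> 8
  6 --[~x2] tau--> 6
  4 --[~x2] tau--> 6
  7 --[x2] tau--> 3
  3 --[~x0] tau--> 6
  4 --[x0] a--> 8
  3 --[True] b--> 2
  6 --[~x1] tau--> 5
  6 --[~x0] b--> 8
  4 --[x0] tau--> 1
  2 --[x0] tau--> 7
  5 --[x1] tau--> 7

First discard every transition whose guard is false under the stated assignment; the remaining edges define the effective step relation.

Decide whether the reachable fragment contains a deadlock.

Answer: DEADLOCK at state 2

Analysis:
Reachable = {0,2,3,4,5,6,8}
  0: a→4  b→3  tau→4  [deg 3]
  2: ∅  [deadlock]
  3: b→2  tau→6  [deg 2]
  4: tau→6  [deg 1]
  5: ∅  [deadlock]
  6: b→8  tau→0  tau→5  tau→6  [deg 4]
  8: ∅  [deadlock]
Path to 2: b·b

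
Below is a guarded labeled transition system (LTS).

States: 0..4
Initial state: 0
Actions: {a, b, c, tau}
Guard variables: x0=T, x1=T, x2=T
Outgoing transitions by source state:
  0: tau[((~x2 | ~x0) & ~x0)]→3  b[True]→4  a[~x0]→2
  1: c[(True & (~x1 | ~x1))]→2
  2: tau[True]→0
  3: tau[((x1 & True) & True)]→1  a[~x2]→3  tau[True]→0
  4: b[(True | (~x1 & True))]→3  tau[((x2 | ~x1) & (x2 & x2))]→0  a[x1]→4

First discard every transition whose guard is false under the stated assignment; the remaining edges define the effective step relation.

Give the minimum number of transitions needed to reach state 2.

Layered search for 2:
  L0 = {0}
  L1 = {4}
  L2 = {3}
  L3 = {1}
2 never appears.

Answer: UNREACHABLE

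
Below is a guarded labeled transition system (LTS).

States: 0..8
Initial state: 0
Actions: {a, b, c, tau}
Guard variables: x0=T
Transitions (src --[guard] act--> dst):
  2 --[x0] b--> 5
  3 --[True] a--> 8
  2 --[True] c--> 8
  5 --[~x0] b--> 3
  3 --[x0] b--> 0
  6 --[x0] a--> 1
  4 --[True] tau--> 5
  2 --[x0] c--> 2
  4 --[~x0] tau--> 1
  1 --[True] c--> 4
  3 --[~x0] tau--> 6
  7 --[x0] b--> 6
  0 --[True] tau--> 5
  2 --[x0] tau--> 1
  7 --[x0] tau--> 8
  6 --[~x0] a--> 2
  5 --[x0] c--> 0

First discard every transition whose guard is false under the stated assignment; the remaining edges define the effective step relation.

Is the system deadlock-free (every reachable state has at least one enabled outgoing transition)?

Answer: DEADLOCK-FREE

Working:
Reach set: {0,5}
  0: tau→5  [1 exit(s)]
  5: c→0  [1 exit(s)]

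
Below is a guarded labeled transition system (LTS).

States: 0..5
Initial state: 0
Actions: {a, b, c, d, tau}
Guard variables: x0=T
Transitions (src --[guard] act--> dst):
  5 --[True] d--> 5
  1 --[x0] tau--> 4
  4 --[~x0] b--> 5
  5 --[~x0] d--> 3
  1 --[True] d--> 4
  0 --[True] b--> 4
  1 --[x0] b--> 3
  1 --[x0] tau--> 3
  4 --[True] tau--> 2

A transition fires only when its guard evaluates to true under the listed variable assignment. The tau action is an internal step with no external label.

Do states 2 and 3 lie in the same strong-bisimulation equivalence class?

Bisimulation quotient by refinement:
  π0 = {{0,1,2,3,4,5}}
  π1 = {{0},{1},{2,3},{4},{5}}
Fixed point at round 2; 5 class(es).
[2]={2,3}  [3]={2,3}

Answer: BISIMILAR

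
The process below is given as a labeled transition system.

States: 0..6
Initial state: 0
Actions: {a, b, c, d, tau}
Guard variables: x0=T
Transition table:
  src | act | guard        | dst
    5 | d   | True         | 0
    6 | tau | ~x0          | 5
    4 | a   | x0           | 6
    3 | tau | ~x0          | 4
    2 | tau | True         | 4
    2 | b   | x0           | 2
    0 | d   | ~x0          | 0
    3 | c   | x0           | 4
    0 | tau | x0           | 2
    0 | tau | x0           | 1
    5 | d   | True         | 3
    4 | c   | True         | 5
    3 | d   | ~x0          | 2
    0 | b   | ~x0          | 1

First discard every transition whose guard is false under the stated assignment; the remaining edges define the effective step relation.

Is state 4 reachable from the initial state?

Answer: REACHABLE

Analysis:
9 transition(s) survive guard evaluation.
L0 = {0}
L1 = {1,2}  now seen {0,1,2}
L2 = {4}  now seen {0,1,2,4}
L3 = {5,6}  now seen {0,1,2,4,5,6}
L4 = {3}  now seen {0,1,2,3,4,5,6}
Reachable = {0,1,2,3,4,5,6}
Path to 4: tau·tau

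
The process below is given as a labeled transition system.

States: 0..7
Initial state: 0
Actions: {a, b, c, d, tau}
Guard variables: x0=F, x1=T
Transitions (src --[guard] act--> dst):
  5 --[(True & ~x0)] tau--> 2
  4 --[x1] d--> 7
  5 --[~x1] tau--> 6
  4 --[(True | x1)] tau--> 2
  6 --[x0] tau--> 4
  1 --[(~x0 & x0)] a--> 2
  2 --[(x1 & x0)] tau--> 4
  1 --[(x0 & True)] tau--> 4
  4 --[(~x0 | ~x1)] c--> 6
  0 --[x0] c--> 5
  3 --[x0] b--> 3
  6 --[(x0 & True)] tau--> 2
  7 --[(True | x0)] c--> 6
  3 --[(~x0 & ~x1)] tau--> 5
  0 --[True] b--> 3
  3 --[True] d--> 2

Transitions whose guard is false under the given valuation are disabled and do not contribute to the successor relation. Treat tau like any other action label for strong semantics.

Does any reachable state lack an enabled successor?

Answer: DEADLOCK at state 2

Analysis:
Reachable = {0,2,3}
  0: b→3  [1 out]
  2: ∅  [STUCK]
  3: d→2  [1 out]
Path to 2: b·d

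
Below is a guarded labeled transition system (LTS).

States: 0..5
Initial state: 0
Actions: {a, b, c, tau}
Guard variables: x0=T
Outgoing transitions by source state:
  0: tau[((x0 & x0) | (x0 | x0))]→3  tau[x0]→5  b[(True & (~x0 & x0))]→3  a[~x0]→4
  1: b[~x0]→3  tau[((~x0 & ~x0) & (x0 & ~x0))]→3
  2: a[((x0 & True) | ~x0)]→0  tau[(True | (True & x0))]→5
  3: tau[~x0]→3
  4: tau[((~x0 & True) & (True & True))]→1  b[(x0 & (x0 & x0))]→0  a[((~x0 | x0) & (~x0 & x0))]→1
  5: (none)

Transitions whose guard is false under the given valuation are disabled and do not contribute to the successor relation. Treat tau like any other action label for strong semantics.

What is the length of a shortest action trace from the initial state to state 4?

Answer: UNREACHABLE

Working:
Breadth-first toward 4:
  depth 0: {0}
  depth 1: {3,5}
4 never appears.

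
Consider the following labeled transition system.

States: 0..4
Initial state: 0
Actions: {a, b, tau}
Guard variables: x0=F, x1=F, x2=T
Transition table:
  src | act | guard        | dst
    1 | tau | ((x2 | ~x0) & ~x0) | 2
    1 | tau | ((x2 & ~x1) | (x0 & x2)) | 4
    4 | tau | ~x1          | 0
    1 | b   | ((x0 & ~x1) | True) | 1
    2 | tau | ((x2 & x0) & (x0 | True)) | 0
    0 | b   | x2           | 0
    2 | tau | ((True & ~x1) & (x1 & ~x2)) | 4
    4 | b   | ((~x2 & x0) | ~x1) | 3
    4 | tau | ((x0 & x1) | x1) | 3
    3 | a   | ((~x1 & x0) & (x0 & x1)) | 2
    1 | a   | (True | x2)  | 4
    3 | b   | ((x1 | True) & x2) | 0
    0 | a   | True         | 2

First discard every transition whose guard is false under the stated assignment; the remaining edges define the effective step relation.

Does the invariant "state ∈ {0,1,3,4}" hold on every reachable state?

Allowed set {0,1,3,4}
Reachable = {0,2}
  0: safe
  2: ✗ unsafe
counterexample path to 2: a

Answer: INVARIANT VIOLATED at state 2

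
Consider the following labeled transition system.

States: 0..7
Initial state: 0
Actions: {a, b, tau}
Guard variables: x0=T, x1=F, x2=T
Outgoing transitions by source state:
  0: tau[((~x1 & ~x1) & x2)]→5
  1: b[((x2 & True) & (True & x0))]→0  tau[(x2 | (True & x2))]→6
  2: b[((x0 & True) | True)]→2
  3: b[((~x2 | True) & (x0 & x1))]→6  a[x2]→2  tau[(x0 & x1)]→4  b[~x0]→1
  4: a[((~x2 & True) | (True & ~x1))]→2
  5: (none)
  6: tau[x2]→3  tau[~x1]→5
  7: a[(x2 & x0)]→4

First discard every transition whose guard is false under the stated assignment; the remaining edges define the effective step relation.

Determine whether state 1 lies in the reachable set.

Answer: UNREACHABLE

Working:
After dropping false guards: 9 live edges.
L0 = {0}
L1 = {5}  now seen {0,5}
R = {0,5}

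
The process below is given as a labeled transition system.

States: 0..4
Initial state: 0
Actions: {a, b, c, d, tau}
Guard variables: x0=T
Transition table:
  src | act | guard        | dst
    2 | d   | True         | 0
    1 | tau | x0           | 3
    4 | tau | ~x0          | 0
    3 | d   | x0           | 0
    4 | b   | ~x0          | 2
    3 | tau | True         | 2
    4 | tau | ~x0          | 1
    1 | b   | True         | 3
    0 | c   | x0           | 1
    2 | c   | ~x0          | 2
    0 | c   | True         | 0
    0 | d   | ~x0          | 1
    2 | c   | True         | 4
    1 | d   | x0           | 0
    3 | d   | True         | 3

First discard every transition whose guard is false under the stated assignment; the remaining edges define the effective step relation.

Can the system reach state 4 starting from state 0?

10 transition(s) survive guard evaluation.
L0 = {0}
L1 = {1}  total {0,1}
L2 = {3}  total {0,1,3}
L3 = {2}  total {0,1,2,3}
L4 = {4}  total {0,1,2,3,4}
Reachable = {0,1,2,3,4}
Path to 4: c·tau·tau·c

Answer: REACHABLE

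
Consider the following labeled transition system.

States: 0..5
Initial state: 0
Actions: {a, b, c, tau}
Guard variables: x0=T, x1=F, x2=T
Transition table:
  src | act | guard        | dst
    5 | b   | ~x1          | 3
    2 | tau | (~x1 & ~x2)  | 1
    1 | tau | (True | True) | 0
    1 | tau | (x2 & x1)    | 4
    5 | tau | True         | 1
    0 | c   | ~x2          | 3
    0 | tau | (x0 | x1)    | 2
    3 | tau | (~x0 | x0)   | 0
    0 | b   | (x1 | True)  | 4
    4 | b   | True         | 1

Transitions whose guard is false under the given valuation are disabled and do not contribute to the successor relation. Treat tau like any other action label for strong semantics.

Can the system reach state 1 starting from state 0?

Guard filter leaves 7 enabled edge(s).
depth 0: {0}
depth 1: {2,4}  total {0,2,4}
depth 2: {1}  total {0,1,2,4}
Reach set: {0,1,2,4}
trace reaching 1: b·b

Answer: REACHABLE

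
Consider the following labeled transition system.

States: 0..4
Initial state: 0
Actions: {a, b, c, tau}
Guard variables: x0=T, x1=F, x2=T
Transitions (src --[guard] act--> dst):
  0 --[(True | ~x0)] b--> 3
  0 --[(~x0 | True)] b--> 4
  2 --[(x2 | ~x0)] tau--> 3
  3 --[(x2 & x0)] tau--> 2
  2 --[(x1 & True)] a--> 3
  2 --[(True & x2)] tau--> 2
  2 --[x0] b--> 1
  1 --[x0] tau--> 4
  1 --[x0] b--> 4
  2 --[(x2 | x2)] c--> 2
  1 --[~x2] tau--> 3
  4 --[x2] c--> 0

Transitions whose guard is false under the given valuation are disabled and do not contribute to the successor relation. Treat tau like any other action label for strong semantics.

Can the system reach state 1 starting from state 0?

Guard filter leaves 10 enabled edge(s).
depth 0: {0}
depth 1: {3,4}  now seen {0,3,4}
depth 2: {2}  now seen {0,2,3,4}
depth 3: {1}  now seen {0,1,2,3,4}
Reachable = {0,1,2,3,4}
trace reaching 1: b·tau·b

Answer: REACHABLE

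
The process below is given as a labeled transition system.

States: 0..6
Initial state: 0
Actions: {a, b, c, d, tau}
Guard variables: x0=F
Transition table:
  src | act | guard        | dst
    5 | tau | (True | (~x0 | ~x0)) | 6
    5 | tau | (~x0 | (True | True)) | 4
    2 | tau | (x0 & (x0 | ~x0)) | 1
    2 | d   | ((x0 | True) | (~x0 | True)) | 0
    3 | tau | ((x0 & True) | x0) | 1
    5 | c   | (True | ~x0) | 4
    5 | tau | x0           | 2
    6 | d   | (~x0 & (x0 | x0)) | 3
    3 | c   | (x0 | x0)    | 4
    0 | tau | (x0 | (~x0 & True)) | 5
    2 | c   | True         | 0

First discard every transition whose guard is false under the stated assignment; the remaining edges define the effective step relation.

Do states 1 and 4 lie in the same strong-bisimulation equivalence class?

Answer: BISIMILAR

Trace:
Refine partition for ~:
  round 0: {{0,1,2,3,4,5,6}}
  round 1: {{0},{1,3,4,6},{2},{5}}
stable after 2 split(s): 4 block(s)
[1]={1,3,4,6}  [4]={1,3,4,6}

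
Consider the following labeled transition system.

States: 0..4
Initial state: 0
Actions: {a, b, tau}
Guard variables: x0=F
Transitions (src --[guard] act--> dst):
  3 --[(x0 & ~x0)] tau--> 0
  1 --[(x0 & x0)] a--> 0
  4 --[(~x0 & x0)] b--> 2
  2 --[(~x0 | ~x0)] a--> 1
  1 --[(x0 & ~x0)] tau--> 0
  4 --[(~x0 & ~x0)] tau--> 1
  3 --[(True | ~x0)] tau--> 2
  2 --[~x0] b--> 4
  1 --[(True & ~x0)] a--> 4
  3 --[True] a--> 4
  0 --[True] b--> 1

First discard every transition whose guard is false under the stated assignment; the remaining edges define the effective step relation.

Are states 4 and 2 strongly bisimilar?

Answer: NOT BISIMILAR

Working:
Refine partition for ~:
  P[0] = {{0,1,2,3,4}}
  P[1] = {{0},{1},{2},{3},{4}}
5 equivalence class(es) (converged in 2)
class of 4: {4}; class of 2: {2}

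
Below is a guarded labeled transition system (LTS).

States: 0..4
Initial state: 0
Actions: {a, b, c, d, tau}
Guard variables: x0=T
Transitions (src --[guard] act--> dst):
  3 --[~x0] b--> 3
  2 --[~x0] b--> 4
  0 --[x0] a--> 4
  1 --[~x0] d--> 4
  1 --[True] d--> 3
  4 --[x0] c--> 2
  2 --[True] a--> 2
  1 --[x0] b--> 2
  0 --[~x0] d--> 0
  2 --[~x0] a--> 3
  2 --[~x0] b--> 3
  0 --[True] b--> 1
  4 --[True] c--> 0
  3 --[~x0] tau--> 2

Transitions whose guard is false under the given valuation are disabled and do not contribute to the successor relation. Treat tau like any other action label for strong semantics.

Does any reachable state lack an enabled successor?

Answer: DEADLOCK at state 3

Working:
Reachable = {0,1,2,3,4}
  0: a→4  b→1  [2 out]
  1: b→2  d→3  [2 out]
  2: a→2  [1 out]
  3: ∅  [no exit]
  4: c→0  c→2  [2 out]
Path to 3: b·d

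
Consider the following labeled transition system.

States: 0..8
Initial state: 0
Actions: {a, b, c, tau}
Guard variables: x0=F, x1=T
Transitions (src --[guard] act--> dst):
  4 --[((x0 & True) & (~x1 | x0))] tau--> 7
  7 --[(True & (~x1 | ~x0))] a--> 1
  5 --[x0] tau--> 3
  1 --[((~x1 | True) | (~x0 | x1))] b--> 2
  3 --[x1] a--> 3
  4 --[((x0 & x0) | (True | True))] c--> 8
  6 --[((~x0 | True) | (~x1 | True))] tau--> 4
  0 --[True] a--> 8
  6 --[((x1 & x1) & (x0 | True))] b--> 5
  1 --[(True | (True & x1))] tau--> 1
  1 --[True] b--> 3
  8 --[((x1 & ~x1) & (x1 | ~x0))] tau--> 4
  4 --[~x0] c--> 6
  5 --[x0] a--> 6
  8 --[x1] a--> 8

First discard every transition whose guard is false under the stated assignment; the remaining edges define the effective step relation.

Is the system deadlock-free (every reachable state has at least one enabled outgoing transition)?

Answer: DEADLOCK-FREE

Trace:
Reachable = {0,8}
  0: a→8  [deg 1]
  8: a→8  [deg 1]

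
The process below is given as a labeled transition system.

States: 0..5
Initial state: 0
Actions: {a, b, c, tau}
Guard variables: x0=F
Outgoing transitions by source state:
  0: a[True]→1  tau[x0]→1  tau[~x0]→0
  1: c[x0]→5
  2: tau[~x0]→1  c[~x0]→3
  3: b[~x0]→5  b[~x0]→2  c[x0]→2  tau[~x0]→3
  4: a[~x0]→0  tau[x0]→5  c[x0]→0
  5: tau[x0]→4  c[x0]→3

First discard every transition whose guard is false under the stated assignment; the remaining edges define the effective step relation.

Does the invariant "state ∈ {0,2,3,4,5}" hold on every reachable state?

Answer: INVARIANT VIOLATED at state 1

Trace:
Allowed set {0,2,3,4,5}
R = {0,1}
  0: ok
  1: VIOLATES
reach 1 via a — violates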